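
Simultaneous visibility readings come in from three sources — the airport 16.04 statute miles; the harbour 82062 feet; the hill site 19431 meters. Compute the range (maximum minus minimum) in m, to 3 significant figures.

6380 m

the airport: 16.04 SM = 25813.88 m.
the harbour: 82062 ft = 25012.50 m.
Spread: 25813.88 − 19431.00 = 6380 m.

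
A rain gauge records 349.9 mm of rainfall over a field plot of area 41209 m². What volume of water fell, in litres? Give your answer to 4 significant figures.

1 mm over 1 m² is 1 L, so volume = 349.9 × 41209 = 14419029 L ≈ 14420000 L.

14420000 litres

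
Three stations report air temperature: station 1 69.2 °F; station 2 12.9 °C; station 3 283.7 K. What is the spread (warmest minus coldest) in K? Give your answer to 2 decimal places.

station 1: 69.2 °F = 20.667 °C.
station 3: 283.7 K = 10.550 °C.
Spread: 20.667 − 10.550 = 10.117 °C.

10.12 K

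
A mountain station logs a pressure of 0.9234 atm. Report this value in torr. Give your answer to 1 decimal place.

701.8 mmHg

1 atm = 760 mmHg, so 0.9234 × 760 = 701.8 mmHg.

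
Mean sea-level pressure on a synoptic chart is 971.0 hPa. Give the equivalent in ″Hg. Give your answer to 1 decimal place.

1 hPa = 0.02953 inHg, so 971.0 × 0.02953 = 28.7 inHg.

28.7 inHg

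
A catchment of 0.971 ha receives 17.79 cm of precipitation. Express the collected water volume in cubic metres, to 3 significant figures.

1730 cubic metres

Depth: 17.79 cm × 10 = 177.9 mm.
Area: 0.971 ha = 9710 m².
1 mm over 1 m² is 1 L, so volume = 177.9 × 9710 = 1727409 L = 1730 m³.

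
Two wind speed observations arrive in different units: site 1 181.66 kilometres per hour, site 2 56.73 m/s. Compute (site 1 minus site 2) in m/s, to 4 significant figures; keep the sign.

site 1: 181.66 km/h = 50.46111 m/s.
Difference: 50.46111 − 56.73000 = -6.269 m/s.

-6.269 m/s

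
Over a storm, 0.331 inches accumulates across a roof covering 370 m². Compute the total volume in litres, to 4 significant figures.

Depth: 0.331 in × 25.4 = 8.4074 mm.
1 mm over 1 m² is 1 L, so volume = 8.4074 × 370 = 3110.738 L ≈ 3111 L.

3111 litres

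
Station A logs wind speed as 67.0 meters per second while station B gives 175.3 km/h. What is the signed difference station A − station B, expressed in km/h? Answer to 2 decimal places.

station A: 67.0 m/s = 241.2000 km/h.
Difference: 241.2000 − 175.3000 = 65.90 km/h.

65.90 km/h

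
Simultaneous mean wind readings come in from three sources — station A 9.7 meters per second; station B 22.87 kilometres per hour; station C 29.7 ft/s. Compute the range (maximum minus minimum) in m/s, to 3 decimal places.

3.347 m/s

station B: 22.87 km/h = 6.35278 m/s.
station C: 29.7 ft/s = 9.05256 m/s.
Spread: 9.70000 − 6.35278 = 3.347 m/s.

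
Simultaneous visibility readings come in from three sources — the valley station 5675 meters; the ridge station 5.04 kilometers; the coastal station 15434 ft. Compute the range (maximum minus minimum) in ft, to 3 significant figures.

the valley station: 5675 m = 18618.77 ft.
the ridge station: 5.04 km = 16535.43 ft.
Spread: 18618.77 − 15434.00 = 3180 ft.

3180 ft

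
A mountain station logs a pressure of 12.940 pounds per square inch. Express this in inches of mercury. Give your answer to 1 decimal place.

26.3 inHg

1 psi = 2.03602 inHg, so 12.940 × 2.03602 = 26.3 inHg.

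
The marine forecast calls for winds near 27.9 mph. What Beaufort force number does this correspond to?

27.9 mph = 12.5 m/s, which is Beaufort 6 (strong breeze, 10.8–13.8 m/s).

Beaufort force 6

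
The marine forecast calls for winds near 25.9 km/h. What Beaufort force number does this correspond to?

25.9 km/h = 7.2 m/s, which is Beaufort 4 (moderate breeze, 5.5–7.9 m/s).

Beaufort force 4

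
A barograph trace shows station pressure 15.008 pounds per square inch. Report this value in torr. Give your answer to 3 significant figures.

776 mmHg

1 psi = 51.7149 mmHg, so 15.008 × 51.7149 = 776 mmHg.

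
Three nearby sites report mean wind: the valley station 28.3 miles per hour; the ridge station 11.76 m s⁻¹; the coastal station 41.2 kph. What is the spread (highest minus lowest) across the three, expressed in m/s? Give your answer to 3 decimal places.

the valley station: 28.3 mph = 12.65123 m/s.
the coastal station: 41.2 km/h = 11.44444 m/s.
Spread: 12.65123 − 11.44444 = 1.207 m/s.

1.207 m/s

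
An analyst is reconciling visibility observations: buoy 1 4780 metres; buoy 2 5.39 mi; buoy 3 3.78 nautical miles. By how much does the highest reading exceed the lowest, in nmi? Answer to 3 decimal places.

2.103 nmi

buoy 1: 4780 m = 2.58099 nmi.
buoy 2: 5.39 SM = 4.68378 nmi.
Spread: 4.68378 − 2.58099 = 2.103 nmi.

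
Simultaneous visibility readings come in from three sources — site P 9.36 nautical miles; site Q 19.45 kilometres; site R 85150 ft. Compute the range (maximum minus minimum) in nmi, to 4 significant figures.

site Q: 19.45 km = 10.50216 nmi.
site R: 85150 ft = 14.01389 nmi.
Spread: 14.01389 − 9.36000 = 4.654 nmi.

4.654 nmi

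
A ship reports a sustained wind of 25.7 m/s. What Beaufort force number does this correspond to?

25.7 m/s lies in the Beaufort 10 band (storm, 24.5–28.4 m/s).

Beaufort force 10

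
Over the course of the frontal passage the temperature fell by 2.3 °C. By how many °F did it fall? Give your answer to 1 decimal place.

4.1 °F

For a temperature change the 32° offset cancels: Δ°F = 2.3 × 1.8 = 4.1 °F.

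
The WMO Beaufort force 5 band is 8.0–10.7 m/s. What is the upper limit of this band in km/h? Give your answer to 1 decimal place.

8.0–10.7 m/s × 3.6 = 28.8–38.5 km/h.

38.5 km/h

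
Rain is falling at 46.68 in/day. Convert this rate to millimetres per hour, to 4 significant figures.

49.40 mm/hour

46.68 in/day × 25.4 mm/in × 0.0416667 day/hour = 49.40 mm/hour.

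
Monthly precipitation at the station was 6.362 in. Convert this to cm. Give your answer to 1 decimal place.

1 in = 2.54 cm, so 6.362 × 2.54 = 16.2 cm.

16.2 cm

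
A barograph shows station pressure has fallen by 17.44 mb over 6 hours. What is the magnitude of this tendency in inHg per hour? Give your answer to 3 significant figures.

17.44 mb / 6 h × 0.02953 inHg/mb = 0.0858 inHg/h.

0.0858 inHg per hour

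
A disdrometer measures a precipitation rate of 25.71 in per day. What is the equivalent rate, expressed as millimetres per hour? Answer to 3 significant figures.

25.71 in/day × 25.4 mm/in × 0.0416667 day/hour = 27.2 mm/hour.

27.2 mm/hour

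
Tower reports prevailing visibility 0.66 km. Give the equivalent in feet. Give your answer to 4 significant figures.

1 km = 3280.84 ft, so 0.66 × 3280.84 = 2165 ft.

2165 ft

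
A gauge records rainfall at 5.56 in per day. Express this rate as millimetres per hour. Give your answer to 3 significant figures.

5.56 in/day × 25.4 mm/in × 0.0416667 day/hour = 5.88 mm/hour.

5.88 mm/hour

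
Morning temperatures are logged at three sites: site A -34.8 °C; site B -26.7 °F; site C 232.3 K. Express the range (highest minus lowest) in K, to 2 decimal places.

site B: -26.7 °F = -32.611 °C.
site C: 232.3 K = -40.850 °C.
Spread: (-32.611) − (-40.850) = 8.239 °C.

8.24 K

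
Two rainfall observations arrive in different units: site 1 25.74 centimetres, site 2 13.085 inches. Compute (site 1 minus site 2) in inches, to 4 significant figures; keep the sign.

site 1: 25.74 cm = 10.13386 in.
Difference: 10.13386 − 13.08500 = -2.951 in.

-2.951 in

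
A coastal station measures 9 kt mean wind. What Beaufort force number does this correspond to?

9 kt lies in the Beaufort 3 band (gentle breeze, 7–10 kt).

Beaufort force 3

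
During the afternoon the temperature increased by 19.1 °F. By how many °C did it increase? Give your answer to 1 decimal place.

10.6 °C

A change of 1 °C equals a change of 1.8 °F: Δ°C = 19.1 × 0.5556 = 10.6 °C.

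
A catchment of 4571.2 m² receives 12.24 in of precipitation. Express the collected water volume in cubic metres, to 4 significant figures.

Depth: 12.24 in × 25.4 = 310.896 mm.
1 mm over 1 m² is 1 L, so volume = 310.896 × 4571.2 = 1421167.8 L = 1421 m³.

1421 cubic metres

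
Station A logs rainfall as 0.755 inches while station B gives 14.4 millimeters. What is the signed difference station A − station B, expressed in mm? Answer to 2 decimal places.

4.78 mm

station A: 0.755 in = 19.1770 mm.
Difference: 19.1770 − 14.4000 = 4.78 mm.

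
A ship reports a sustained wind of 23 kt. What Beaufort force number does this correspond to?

23 kt lies in the Beaufort 6 band (strong breeze, 22–27 kt).

Beaufort force 6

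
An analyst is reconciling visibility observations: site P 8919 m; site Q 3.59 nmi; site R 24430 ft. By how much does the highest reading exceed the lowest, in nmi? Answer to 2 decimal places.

site P: 8919 m = 4.8159 nmi.
site R: 24430 ft = 4.0207 nmi.
Spread: 4.8159 − 3.5900 = 1.23 nmi.

1.23 nmi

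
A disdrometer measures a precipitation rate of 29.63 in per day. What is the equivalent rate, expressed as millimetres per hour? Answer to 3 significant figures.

31.4 mm/hour

29.63 in/day × 25.4 mm/in × 0.0416667 day/hour = 31.4 mm/hour.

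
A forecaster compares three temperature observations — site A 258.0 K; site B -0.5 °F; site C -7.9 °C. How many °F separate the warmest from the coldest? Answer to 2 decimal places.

18.28 °F

site A: 258.0 K = -15.150 °C.
site B: -0.5 °F = -18.056 °C.
Spread: (-7.900) − (-18.056) = 10.156 °C = 18.28 °F.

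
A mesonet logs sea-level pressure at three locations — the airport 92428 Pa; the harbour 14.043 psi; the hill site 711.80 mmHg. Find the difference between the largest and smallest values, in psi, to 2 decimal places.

0.64 psi

the airport: 92428 Pa = 13.4055 psi.
the hill site: 711.80 mmHg = 13.7639 psi.
Spread: 14.0430 − 13.4055 = 0.64 psi.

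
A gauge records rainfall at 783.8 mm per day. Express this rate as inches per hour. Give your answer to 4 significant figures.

783.8 mm/day × 0.0393701 in/mm × 0.0416667 day/hour = 1.286 in/hour.

1.286 in/hour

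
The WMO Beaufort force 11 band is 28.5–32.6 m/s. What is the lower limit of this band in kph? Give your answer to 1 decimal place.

102.6 km/h

28.5–32.6 m/s × 3.6 = 102.6–117.4 km/h.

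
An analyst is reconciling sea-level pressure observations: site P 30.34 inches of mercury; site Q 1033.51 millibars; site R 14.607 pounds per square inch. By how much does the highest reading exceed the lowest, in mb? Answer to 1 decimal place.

26.4 mb

site P: 30.34 inHg = 1027.430 mb.
site R: 14.607 psi = 1007.117 mb.
Spread: 1033.510 − 1007.117 = 26.4 mb.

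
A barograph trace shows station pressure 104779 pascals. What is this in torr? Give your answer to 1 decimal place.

1 Pa = 0.00750062 mmHg, so 104779 × 0.00750062 = 785.9 mmHg.

785.9 mmHg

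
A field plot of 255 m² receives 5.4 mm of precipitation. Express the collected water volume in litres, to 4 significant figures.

1 mm over 1 m² is 1 L, so volume = 5.4 × 255 = 1377 L.

1377 litres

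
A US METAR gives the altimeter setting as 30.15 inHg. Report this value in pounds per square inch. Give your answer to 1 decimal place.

1 inHg = 0.491154 psi, so 30.15 × 0.491154 = 14.8 psi.

14.8 psi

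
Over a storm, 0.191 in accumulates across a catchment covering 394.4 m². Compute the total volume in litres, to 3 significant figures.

Depth: 0.191 in × 25.4 = 4.8514 mm.
1 mm over 1 m² is 1 L, so volume = 4.8514 × 394.4 = 1913.3922 L ≈ 1910 L.

1910 litres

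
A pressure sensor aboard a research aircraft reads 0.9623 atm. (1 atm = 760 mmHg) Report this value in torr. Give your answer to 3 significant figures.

731 mmHg

1 atm = 760 mmHg, so 0.9623 × 760 = 731 mmHg.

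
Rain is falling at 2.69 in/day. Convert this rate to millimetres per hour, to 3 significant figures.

2.85 mm/hour

2.69 in/day × 25.4 mm/in × 0.0416667 day/hour = 2.85 mm/hour.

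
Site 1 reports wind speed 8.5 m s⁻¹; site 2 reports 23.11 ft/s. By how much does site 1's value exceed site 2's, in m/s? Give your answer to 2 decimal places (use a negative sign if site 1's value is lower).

1.46 m/s

site 2: 23.11 ft/s = 7.0439 m/s.
Difference: 8.5000 − 7.0439 = 1.46 m/s.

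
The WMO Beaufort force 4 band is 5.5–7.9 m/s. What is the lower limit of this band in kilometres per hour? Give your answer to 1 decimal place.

19.8 km/h

5.5–7.9 m/s × 3.6 = 19.8–28.4 km/h.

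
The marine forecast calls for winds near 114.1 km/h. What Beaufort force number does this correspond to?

Beaufort force 11

114.1 km/h = 31.7 m/s, which is Beaufort 11 (violent storm, 28.5–32.6 m/s).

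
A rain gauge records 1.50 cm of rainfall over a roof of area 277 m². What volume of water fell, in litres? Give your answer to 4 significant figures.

Depth: 1.50 cm × 10 = 15 mm.
1 mm over 1 m² is 1 L, so volume = 15 × 277 = 4155 L.

4155 litres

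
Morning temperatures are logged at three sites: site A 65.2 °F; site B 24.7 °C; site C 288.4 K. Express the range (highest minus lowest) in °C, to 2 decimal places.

site A: 65.2 °F = 18.444 °C.
site C: 288.4 K = 15.250 °C.
Spread: 24.700 − 15.250 = 9.450 °C.

9.45 °C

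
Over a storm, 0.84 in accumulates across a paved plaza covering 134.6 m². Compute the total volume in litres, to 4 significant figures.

Depth: 0.84 in × 25.4 = 21.336 mm.
1 mm over 1 m² is 1 L, so volume = 21.336 × 134.6 = 2871.8256 L ≈ 2872 L.

2872 litres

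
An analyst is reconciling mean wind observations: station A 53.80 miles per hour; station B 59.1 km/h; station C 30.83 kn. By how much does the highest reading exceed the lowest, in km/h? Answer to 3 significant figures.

29.5 km/h

station A: 53.80 mph = 86.583 km/h.
station C: 30.83 kt = 57.097 km/h.
Spread: 86.583 − 57.097 = 29.5 km/h.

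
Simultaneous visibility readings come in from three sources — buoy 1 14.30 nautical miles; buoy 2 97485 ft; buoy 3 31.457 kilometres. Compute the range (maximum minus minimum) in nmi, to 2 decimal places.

buoy 2: 97485 ft = 16.0440 nmi.
buoy 3: 31.457 km = 16.9854 nmi.
Spread: 16.9854 − 14.3000 = 2.69 nmi.

2.69 nmi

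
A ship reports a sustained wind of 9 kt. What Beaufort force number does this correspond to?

9 kt lies in the Beaufort 3 band (gentle breeze, 7–10 kt).

Beaufort force 3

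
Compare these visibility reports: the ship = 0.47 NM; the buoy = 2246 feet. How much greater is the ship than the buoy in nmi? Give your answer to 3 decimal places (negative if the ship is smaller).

0.100 nmi

the buoy: 2246 ft = 0.36964 nmi.
Difference: 0.47000 − 0.36964 = 0.100 nmi.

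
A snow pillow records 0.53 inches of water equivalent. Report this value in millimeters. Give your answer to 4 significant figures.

13.46 mm

1 in = 25.4 mm, so 0.53 × 25.4 = 13.46 mm.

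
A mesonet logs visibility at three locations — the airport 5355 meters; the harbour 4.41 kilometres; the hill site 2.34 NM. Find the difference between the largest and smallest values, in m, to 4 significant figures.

the harbour: 4.41 km = 4410.00 m.
the hill site: 2.34 nmi = 4333.68 m.
Spread: 5355.00 − 4333.68 = 1021 m.

1021 m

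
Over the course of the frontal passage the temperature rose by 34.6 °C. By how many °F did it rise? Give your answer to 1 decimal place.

For a temperature change the 32° offset cancels: Δ°F = 34.6 × 1.8 = 62.3 °F.

62.3 °F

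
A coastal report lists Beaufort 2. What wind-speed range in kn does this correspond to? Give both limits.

Beaufort 2 (light breeze) spans 4–6 knots.

4 to 6 kt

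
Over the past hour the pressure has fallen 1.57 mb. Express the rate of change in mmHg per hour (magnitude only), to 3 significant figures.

1.57 mb / 1 h × 0.750062 mmHg/mb = 1.18 mmHg/h.

1.18 mmHg per hour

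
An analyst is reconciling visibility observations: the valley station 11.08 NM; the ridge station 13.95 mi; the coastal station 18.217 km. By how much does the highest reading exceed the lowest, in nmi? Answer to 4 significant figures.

2.286 nmi

the ridge station: 13.95 SM = 12.12222 nmi.
the coastal station: 18.217 km = 9.83639 nmi.
Spread: 12.12222 − 9.83639 = 2.286 nmi.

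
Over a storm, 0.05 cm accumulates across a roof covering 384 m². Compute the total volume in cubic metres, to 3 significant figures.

Depth: 0.05 cm × 10 = 0.5 mm.
1 mm over 1 m² is 1 L, so volume = 0.5 × 384 = 192 L = 0.192 m³.

0.192 cubic metres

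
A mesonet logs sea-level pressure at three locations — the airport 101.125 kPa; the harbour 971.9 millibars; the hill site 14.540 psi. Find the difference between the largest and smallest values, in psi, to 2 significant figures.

the airport: 101.125 kPa = 14.6669 psi.
the harbour: 971.9 mb = 14.0962 psi.
Spread: 14.6669 − 14.0962 = 0.57 psi.

0.57 psi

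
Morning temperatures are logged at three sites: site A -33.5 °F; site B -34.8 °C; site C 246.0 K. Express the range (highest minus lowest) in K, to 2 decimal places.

site A: -33.5 °F = -36.389 °C.
site C: 246.0 K = -27.150 °C.
Spread: (-27.150) − (-36.389) = 9.239 °C.

9.24 K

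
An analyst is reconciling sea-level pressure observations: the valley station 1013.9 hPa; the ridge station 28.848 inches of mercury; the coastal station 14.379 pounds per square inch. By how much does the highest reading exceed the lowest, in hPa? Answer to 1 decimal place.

the ridge station: 28.848 inHg = 976.905 hPa.
the coastal station: 14.379 psi = 991.397 hPa.
Spread: 1013.900 − 976.905 = 37.0 hPa.

37.0 hPa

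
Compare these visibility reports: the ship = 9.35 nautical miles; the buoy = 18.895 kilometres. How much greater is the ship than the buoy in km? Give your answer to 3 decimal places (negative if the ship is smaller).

the ship: 9.35 nmi = 17.31620 km.
Difference: 17.31620 − 18.89500 = -1.579 km.

-1.579 km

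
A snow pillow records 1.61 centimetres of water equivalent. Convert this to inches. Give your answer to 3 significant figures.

1 cm = 0.393701 in, so 1.61 × 0.393701 = 0.634 in.

0.634 in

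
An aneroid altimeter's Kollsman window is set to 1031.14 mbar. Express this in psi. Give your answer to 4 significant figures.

1 mb = 0.0145038 psi, so 1031.14 × 0.0145038 = 14.96 psi.

14.96 psi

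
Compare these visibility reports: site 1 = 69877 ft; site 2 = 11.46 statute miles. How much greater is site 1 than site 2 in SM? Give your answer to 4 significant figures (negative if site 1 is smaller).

site 1: 69877 ft = 13.23428 SM.
Difference: 13.23428 − 11.46000 = 1.774 SM.

1.774 SM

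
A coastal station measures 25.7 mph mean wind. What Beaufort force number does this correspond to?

Beaufort force 6

25.7 mph = 11.5 m/s, which is Beaufort 6 (strong breeze, 10.8–13.8 m/s).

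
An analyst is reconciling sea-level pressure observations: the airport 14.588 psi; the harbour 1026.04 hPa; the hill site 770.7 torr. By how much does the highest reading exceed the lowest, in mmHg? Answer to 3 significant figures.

16.3 mmHg

the airport: 14.588 psi = 754.417 mmHg.
the harbour: 1026.04 hPa = 769.593 mmHg.
Spread: 770.700 − 754.417 = 16.3 mmHg.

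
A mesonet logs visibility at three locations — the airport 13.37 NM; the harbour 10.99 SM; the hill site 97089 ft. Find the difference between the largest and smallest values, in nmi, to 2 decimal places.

6.43 nmi

the harbour: 10.99 SM = 9.5500 nmi.
the hill site: 97089 ft = 15.9788 nmi.
Spread: 15.9788 − 9.5500 = 6.43 nmi.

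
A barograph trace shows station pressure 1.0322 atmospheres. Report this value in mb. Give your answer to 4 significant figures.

1 atm = 1013.25 mb, so 1.0322 × 1013.25 = 1046 mb.

1046 mb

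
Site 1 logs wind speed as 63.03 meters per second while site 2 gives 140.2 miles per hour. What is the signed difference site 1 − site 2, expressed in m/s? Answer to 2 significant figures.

0.35 m/s

site 2: 140.2 mph = 62.67501 m/s.
Difference: 63.03000 − 62.67501 = 0.35 m/s.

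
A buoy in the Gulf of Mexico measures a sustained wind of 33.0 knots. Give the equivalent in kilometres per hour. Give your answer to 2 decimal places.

1 kt = 1.852 km/h, so 33.0 × 1.852 = 61.12 km/h.

61.12 km/h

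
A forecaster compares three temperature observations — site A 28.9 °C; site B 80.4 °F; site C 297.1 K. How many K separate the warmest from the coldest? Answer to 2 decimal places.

4.95 K

site B: 80.4 °F = 26.889 °C.
site C: 297.1 K = 23.950 °C.
Spread: 28.900 − 23.950 = 4.950 °C.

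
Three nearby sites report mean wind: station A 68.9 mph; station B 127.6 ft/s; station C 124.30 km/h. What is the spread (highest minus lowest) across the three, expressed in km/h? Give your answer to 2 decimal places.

station A: 68.9 mph = 110.8838 km/h.
station B: 127.6 ft/s = 140.0129 km/h.
Spread: 140.0129 − 110.8838 = 29.13 km/h.

29.13 km/h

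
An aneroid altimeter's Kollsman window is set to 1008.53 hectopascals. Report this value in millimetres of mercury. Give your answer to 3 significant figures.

1 hPa = 0.750062 mmHg, so 1008.53 × 0.750062 = 756 mmHg.

756 mmHg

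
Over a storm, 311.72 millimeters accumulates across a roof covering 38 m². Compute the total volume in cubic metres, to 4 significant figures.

11.85 cubic metres

1 mm over 1 m² is 1 L, so volume = 311.72 × 38 = 11845.36 L = 11.85 m³.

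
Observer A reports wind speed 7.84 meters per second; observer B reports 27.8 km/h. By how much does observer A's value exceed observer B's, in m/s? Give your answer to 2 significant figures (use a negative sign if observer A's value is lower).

observer B: 27.8 km/h = 7.7222 m/s.
Difference: 7.8400 − 7.7222 = 0.12 m/s.

0.12 m/s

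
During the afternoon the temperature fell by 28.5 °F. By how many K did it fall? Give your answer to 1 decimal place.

15.8 K

Converting a difference, only the 9/5 scale factor applies: ΔK = 28.5 × 0.5556 = 15.8 K.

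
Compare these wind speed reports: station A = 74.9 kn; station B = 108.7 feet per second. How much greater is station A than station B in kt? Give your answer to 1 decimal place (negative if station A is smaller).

station B: 108.7 ft/s = 64.403 kt.
Difference: 74.900 − 64.403 = 10.5 kt.

10.5 kt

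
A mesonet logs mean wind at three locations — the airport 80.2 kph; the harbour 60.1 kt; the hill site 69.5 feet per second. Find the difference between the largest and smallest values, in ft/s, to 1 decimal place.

the airport: 80.2 km/h = 73.090 ft/s.
the harbour: 60.1 kt = 101.437 ft/s.
Spread: 101.437 − 69.500 = 31.9 ft/s.

31.9 ft/s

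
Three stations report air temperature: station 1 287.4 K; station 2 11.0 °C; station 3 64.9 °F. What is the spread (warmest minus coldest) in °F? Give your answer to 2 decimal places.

13.10 °F

station 1: 287.4 K = 14.250 °C.
station 3: 64.9 °F = 18.278 °C.
Spread: 18.278 − 11.000 = 7.278 °C = 13.10 °F.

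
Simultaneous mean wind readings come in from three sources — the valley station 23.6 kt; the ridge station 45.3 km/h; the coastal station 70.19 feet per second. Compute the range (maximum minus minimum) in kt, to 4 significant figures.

17.99 kt

the ridge station: 45.3 km/h = 24.4600 kt.
the coastal station: 70.19 ft/s = 41.5864 kt.
Spread: 41.5864 − 23.6000 = 17.99 kt.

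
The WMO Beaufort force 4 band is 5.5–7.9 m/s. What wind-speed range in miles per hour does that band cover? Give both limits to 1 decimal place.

5.5–7.9 m/s × 2.237 = 12.3–17.7 mph.

12.3 to 17.7 mph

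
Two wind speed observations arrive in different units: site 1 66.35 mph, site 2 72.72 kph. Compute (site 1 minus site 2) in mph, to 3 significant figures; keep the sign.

21.2 mph

site 2: 72.72 km/h = 45.186 mph.
Difference: 66.350 − 45.186 = 21.2 mph.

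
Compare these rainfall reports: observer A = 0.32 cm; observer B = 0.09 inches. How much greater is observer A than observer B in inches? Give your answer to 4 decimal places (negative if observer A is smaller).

0.0360 in

observer A: 0.32 cm = 0.125984 in.
Difference: 0.125984 − 0.090000 = 0.0360 in.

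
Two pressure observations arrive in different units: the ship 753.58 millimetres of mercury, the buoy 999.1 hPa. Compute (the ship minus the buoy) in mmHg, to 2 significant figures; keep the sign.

the buoy: 999.1 hPa = 749.387 mmHg.
Difference: 753.580 − 749.387 = 4.2 mmHg.

4.2 mmHg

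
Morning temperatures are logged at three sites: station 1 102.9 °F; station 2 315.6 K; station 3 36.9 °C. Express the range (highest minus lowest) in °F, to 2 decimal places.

9.99 °F

station 1: 102.9 °F = 39.389 °C.
station 2: 315.6 K = 42.450 °C.
Spread: 42.450 − 36.900 = 5.550 °C = 9.99 °F.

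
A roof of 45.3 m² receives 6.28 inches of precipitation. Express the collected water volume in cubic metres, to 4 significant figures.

Depth: 6.28 in × 25.4 = 159.512 mm.
1 mm over 1 m² is 1 L, so volume = 159.512 × 45.3 = 7225.8936 L = 7.226 m³.

7.226 cubic metres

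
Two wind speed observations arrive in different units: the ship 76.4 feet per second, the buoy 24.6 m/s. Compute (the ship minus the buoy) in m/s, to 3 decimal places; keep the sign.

-1.313 m/s

the ship: 76.4 ft/s = 23.28672 m/s.
Difference: 23.28672 − 24.60000 = -1.313 m/s.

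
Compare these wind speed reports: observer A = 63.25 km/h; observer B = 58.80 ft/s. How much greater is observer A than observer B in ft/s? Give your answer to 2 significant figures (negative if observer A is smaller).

observer A: 63.25 km/h = 57.643 ft/s.
Difference: 57.643 − 58.800 = -1.2 ft/s.

-1.2 ft/s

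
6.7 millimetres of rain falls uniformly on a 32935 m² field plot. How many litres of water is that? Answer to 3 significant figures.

221000 litres

1 mm over 1 m² is 1 L, so volume = 6.7 × 32935 = 220664.5 L ≈ 221000 L.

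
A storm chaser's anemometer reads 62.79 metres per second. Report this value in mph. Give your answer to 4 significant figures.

140.5 mph

1 m/s = 2.23694 mph, so 62.79 × 2.23694 = 140.5 mph.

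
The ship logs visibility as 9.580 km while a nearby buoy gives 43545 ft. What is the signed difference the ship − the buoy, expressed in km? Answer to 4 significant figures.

-3.693 km

the buoy: 43545 ft = 13.27252 km.
Difference: 9.58000 − 13.27252 = -3.693 km.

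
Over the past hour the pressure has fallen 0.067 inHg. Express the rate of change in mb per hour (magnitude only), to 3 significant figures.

2.27 mb per hour

0.067 inHg / 1 h × 33.8639 mb/inHg = 2.27 mb/h.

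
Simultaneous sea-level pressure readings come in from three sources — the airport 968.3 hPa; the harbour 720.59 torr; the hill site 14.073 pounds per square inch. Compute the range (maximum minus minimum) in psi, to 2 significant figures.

0.14 psi

the airport: 968.3 hPa = 14.0440 psi.
the harbour: 720.59 mmHg = 13.9339 psi.
Spread: 14.0730 − 13.9339 = 0.14 psi.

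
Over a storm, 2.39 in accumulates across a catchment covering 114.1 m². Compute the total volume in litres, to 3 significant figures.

6930 litres

Depth: 2.39 in × 25.4 = 60.706 mm.
1 mm over 1 m² is 1 L, so volume = 60.706 × 114.1 = 6926.5546 L ≈ 6930 L.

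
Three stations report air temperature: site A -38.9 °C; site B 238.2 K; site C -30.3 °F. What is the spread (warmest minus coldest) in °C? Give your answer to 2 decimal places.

site B: 238.2 K = -34.950 °C.
site C: -30.3 °F = -34.611 °C.
Spread: (-34.611) − (-38.900) = 4.289 °C.

4.29 °C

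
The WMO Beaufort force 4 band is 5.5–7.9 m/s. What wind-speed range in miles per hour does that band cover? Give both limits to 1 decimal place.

12.3 to 17.7 mph

5.5–7.9 m/s × 2.237 = 12.3–17.7 mph.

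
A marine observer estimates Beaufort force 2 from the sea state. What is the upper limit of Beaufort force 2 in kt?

Beaufort 2 (light breeze) spans 4–6 knots.

6 kt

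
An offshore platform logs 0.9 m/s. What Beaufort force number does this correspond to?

0.9 m/s lies in the Beaufort 1 band (light air, 0.3–1.5 m/s).

Beaufort force 1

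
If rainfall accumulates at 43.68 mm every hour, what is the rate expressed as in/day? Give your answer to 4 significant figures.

41.27 in/day

43.68 mm/hour × 0.0393701 in/mm × 24 hour/day = 41.27 in/day.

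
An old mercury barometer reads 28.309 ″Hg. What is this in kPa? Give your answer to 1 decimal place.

95.9 kPa

1 inHg = 3.38639 kPa, so 28.309 × 3.38639 = 95.9 kPa.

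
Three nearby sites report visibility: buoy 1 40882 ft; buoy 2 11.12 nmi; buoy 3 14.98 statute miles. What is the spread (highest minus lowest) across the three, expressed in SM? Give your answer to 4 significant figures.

7.237 SM

buoy 1: 40882 ft = 7.74280 SM.
buoy 2: 11.12 nmi = 12.79667 SM.
Spread: 14.98000 − 7.74280 = 7.237 SM.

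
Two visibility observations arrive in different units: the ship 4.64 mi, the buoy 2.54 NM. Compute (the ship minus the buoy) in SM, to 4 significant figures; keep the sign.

the buoy: 2.54 nmi = 2.92298 SM.
Difference: 4.64000 − 2.92298 = 1.717 SM.

1.717 SM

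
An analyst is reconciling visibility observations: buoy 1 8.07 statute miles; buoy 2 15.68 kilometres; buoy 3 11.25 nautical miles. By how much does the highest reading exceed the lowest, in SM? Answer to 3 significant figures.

buoy 2: 15.68 km = 9.7431 SM.
buoy 3: 11.25 nmi = 12.9463 SM.
Spread: 12.9463 − 8.0700 = 4.88 SM.

4.88 SM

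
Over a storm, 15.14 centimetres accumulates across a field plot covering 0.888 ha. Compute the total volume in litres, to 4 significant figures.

1344000 litres

Depth: 15.14 cm × 10 = 151.4 mm.
Area: 0.888 ha = 8880 m².
1 mm over 1 m² is 1 L, so volume = 151.4 × 8880 = 1344432 L ≈ 1344000 L.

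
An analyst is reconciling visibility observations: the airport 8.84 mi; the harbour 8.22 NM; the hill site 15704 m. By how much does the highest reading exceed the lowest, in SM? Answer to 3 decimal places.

the harbour: 8.22 nmi = 9.45941 SM.
the hill site: 15704 m = 9.75801 SM.
Spread: 9.75801 − 8.84000 = 0.918 SM.

0.918 SM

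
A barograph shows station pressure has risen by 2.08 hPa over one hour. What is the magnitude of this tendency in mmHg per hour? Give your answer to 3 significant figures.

1.56 mmHg per hour

2.08 hPa / 1 h × 0.750062 mmHg/hPa = 1.56 mmHg/h.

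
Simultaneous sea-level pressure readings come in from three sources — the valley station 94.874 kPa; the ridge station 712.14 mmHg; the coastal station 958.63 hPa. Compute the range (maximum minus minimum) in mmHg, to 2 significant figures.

the valley station: 94.874 kPa = 711.613 mmHg.
the coastal station: 958.63 hPa = 719.032 mmHg.
Spread: 719.032 − 711.613 = 7.4 mmHg.

7.4 mmHg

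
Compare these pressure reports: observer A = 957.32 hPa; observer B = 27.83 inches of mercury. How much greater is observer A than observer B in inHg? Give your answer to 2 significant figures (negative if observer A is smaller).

0.44 inHg

observer A: 957.32 hPa = 28.2696 inHg.
Difference: 28.2696 − 27.8300 = 0.44 inHg.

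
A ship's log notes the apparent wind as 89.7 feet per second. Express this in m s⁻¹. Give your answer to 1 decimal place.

1 ft/s = 0.3048 m/s, so 89.7 × 0.3048 = 27.3 m/s.

27.3 m/s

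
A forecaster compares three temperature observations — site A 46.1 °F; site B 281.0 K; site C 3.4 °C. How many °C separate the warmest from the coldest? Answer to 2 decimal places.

site A: 46.1 °F = 7.833 °C.
site B: 281.0 K = 7.850 °C.
Spread: 7.850 − 3.400 = 4.450 °C.

4.45 °C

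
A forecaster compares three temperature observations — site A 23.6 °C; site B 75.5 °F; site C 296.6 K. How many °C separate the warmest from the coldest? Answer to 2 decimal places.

0.72 °C

site B: 75.5 °F = 24.167 °C.
site C: 296.6 K = 23.450 °C.
Spread: 24.167 − 23.450 = 0.717 °C.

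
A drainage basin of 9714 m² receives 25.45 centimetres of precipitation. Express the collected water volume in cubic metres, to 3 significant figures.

2470 cubic metres

Depth: 25.45 cm × 10 = 254.5 mm.
1 mm over 1 m² is 1 L, so volume = 254.5 × 9714 = 2472213 L = 2470 m³.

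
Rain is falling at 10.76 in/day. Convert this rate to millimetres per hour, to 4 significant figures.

10.76 in/day × 25.4 mm/in × 0.0416667 day/hour = 11.39 mm/hour.

11.39 mm/hour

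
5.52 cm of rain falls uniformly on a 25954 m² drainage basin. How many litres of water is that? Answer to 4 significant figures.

1433000 litres

Depth: 5.52 cm × 10 = 55.2 mm.
1 mm over 1 m² is 1 L, so volume = 55.2 × 25954 = 1432660.8 L ≈ 1433000 L.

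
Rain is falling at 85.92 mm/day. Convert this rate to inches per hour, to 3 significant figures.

85.92 mm/day × 0.0393701 in/mm × 0.0416667 day/hour = 0.141 in/hour.

0.141 in/hour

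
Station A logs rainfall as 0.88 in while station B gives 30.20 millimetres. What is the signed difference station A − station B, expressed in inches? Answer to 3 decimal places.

station B: 30.20 mm = 1.18898 in.
Difference: 0.88000 − 1.18898 = -0.309 in.

-0.309 in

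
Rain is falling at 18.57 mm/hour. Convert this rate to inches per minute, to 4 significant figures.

0.01219 in/minute

18.57 mm/hour × 0.0393701 in/mm × 0.0166667 hour/minute = 0.01219 in/minute.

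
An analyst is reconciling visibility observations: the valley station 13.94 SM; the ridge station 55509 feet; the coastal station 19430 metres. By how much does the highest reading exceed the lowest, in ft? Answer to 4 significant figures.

18090 ft

the valley station: 13.94 SM = 73603.20 ft.
the coastal station: 19430 m = 63746.72 ft.
Spread: 73603.20 − 55509.00 = 18090 ft.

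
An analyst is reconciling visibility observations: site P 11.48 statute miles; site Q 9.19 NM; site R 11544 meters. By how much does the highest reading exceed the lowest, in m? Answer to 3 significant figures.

site P: 11.48 SM = 18475.27 m.
site Q: 9.19 nmi = 17019.88 m.
Spread: 18475.27 − 11544.00 = 6930 m.

6930 m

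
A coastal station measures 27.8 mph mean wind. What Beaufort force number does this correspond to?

Beaufort force 6

27.8 mph = 12.4 m/s, which is Beaufort 6 (strong breeze, 10.8–13.8 m/s).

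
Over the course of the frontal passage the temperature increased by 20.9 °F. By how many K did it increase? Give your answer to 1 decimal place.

11.6 K

A change of 1 °C equals a change of 1.8 °F: ΔK = 20.9 × 0.5556 = 11.6 K.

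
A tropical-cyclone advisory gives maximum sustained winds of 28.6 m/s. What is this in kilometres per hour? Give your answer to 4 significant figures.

1 m/s = 3.6 km/h, so 28.6 × 3.6 = 103.0 km/h.

103.0 km/h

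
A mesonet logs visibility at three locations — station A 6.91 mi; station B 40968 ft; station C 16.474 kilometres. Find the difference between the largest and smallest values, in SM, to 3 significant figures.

station B: 40968 ft = 7.7591 SM.
station C: 16.474 km = 10.2365 SM.
Spread: 10.2365 − 6.9100 = 3.33 SM.

3.33 SM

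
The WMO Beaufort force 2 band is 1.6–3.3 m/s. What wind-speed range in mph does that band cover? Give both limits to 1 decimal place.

3.6 to 7.4 mph

1.6–3.3 m/s × 2.237 = 3.6–7.4 mph.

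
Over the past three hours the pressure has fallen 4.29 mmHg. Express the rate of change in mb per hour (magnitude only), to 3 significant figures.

1.91 mb per hour

4.29 mmHg / 3 h × 1.33322 mb/mmHg = 1.91 mb/h.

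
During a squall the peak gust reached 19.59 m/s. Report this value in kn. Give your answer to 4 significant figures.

38.08 kt

1 m/s = 1.94384 kt, so 19.59 × 1.94384 = 38.08 kt.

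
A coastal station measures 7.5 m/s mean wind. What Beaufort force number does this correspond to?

Beaufort force 4

7.5 m/s lies in the Beaufort 4 band (moderate breeze, 5.5–7.9 m/s).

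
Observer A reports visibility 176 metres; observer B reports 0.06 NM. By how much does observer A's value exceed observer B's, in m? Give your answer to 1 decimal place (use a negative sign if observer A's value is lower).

observer B: 0.06 nmi = 111.120 m.
Difference: 176.000 − 111.120 = 64.9 m.

64.9 m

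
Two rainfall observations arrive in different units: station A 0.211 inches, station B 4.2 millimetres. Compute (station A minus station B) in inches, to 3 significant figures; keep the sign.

0.0456 in

station B: 4.2 mm = 0.165354 in.
Difference: 0.211000 − 0.165354 = 0.0456 in.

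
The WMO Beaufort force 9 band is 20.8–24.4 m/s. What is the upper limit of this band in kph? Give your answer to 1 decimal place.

20.8–24.4 m/s × 3.6 = 74.9–87.8 km/h.

87.8 km/h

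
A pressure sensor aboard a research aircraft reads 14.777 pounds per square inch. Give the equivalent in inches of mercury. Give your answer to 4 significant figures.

30.09 inHg

1 psi = 2.03602 inHg, so 14.777 × 2.03602 = 30.09 inHg.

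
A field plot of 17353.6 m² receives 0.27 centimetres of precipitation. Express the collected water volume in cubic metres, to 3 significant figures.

Depth: 0.27 cm × 10 = 2.7 mm.
1 mm over 1 m² is 1 L, so volume = 2.7 × 17353.6 = 46854.72 L = 46.9 m³.

46.9 cubic metres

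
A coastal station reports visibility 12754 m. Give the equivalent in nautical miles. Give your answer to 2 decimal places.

1 m = 0.000539957 nmi, so 12754 × 0.000539957 = 6.89 nmi.

6.89 nmi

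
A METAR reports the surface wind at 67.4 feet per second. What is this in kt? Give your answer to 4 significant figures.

1 ft/s = 0.592484 kt, so 67.4 × 0.592484 = 39.93 kt.

39.93 kt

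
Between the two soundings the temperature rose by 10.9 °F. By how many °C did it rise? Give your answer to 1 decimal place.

A change of 1 °C equals a change of 1.8 °F: Δ°C = 10.9 × 0.5556 = 6.1 °C.

6.1 °C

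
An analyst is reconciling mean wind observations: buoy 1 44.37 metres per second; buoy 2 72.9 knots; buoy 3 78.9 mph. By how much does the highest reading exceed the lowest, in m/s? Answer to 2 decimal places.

9.10 m/s

buoy 2: 72.9 kt = 37.5030 m/s.
buoy 3: 78.9 mph = 35.2715 m/s.
Spread: 44.3700 − 35.2715 = 9.10 m/s.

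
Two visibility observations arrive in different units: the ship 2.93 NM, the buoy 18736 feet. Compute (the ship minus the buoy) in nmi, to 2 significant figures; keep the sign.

-0.15 nmi

the buoy: 18736 ft = 3.0835 nmi.
Difference: 2.9300 − 3.0835 = -0.15 nmi.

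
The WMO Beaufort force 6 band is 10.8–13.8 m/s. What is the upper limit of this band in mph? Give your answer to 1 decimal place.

30.9 mph

10.8–13.8 m/s × 2.237 = 24.2–30.9 mph.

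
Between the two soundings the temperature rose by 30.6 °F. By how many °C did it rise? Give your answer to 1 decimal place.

A change of 1 °C equals a change of 1.8 °F: Δ°C = 30.6 × 0.5556 = 17.0 °C.

17.0 °C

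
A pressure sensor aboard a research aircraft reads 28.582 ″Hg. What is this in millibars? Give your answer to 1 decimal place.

967.9 mb

1 inHg = 33.8639 mb, so 28.582 × 33.8639 = 967.9 mb.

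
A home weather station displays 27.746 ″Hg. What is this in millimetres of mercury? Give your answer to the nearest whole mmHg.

1 inHg = 25.4 mmHg, so 27.746 × 25.4 = 705 mmHg.

705 mmHg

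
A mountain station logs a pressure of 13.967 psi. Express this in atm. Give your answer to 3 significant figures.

1 psi = 0.068046 atm, so 13.967 × 0.068046 = 0.950 atm.

0.950 atm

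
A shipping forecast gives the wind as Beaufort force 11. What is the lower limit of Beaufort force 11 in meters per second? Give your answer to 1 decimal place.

28.5 m/s

Beaufort 11 (violent storm) spans 28.5–32.6 m/s.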